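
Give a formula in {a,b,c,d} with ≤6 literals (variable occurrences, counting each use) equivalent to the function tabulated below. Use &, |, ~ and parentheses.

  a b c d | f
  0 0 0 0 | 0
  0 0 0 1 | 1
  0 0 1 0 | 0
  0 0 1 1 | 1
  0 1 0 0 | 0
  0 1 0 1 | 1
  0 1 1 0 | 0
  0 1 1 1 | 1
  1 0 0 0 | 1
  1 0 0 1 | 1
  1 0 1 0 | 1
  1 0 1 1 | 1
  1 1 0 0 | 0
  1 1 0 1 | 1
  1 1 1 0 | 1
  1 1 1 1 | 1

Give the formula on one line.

  ~b = 1111000011110000
  (a & ~b) = 0000000011110000
  (c | (a & ~b)) = 0011001111110011
  ((c | (a & ~b)) & a) = 0000000011110011
  (((c | (a & ~b)) & a) | d) = 0101010111110111

(((c | (a & ~b)) & a) | d)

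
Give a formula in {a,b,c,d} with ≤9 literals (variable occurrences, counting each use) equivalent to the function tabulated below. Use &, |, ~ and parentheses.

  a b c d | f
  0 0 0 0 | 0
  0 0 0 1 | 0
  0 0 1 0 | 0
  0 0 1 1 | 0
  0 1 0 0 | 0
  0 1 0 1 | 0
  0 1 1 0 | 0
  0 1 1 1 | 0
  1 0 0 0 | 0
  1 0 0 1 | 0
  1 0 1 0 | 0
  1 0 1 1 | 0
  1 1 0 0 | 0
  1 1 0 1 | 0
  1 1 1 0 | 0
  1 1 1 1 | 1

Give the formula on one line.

  ~b = 1111000011110000
  (~b | c) = 1111001111110011
  ((~b | c) & b) = 0000001100000011
  (~b & c) = 0011000000110000
  (b & a) = 0000000000001111
  (b & d) = 0000010100000101
  ((b & a) & (b & d)) = 0000000000000101
  ((~b & c) | ((b & a) & (b & d))) = 0011000000110101
  (((~b | c) & b) & ((~b & c) | ((b & a) & (b & d)))) = 0000000000000001

(((~b | c) & b) & ((~b & c) | ((b & a) & (b & d))))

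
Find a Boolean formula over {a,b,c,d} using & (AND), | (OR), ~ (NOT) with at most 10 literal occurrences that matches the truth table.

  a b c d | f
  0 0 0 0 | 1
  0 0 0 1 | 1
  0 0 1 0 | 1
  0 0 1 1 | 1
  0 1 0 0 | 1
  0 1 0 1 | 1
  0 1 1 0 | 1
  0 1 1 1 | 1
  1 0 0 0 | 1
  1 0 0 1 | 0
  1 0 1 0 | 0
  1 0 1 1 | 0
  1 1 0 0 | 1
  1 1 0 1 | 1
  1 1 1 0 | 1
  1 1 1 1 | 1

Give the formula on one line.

  (b & d) = 0000010100000101
  ~c = 1100110011001100
  ((b & d) & ~c) = 0000010000000100
  ~a = 1111111100000000
  (((b & d) & ~c) | ~a) = 1111111100000100
  ~d = 1010101010101010
  (~d | c) = 1011101110111011
  (~c & (~d | c)) = 1000100010001000
  ((((b & d) & ~c) | ~a) | (~c & (~d | c))) = 1111111110001100
  (b | ((((b & d) & ~c) | ~a) | (~c & (~d | c)))) = 1111111110001111

(b | ((((b & d) & ~c) | ~a) | (~c & (~d | c))))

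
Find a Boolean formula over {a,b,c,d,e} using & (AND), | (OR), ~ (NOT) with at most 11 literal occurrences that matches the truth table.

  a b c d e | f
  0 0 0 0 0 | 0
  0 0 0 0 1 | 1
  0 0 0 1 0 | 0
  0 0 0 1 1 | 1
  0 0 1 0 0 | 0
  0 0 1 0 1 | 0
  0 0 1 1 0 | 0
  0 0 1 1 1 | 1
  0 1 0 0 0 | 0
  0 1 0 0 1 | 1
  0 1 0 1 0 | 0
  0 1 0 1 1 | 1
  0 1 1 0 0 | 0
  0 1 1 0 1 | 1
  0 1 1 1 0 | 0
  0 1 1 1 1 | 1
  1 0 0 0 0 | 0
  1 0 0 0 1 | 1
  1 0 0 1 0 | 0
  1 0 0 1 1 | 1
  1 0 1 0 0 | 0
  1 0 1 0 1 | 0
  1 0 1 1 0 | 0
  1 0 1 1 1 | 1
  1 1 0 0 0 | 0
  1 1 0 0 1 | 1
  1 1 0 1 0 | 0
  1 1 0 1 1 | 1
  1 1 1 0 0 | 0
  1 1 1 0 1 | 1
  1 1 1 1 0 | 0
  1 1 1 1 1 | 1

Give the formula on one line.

  (e | c) = 01011111010111110101111101011111
  (a | (e | c)) = 01011111010111111111111111111111
  ~c = 11110000111100001111000011110000
  (~c | b) = 11110000111111111111000011111111
  (d | (~c | b)) = 11110011111111111111001111111111
  ((a | (e | c)) & (d | (~c | b))) = 01010011010111111111001111111111
  ~e = 10101010101010101010101010101010
  (((a | (e | c)) & (d | (~c | b))) | ~e) = 11111011111111111111101111111111
  (e & (((a | (e | c)) & (d | (~c | b))) | ~e)) = 01010001010101010101000101010101

(e & (((a | (e | c)) & (d | (~c | b))) | ~e))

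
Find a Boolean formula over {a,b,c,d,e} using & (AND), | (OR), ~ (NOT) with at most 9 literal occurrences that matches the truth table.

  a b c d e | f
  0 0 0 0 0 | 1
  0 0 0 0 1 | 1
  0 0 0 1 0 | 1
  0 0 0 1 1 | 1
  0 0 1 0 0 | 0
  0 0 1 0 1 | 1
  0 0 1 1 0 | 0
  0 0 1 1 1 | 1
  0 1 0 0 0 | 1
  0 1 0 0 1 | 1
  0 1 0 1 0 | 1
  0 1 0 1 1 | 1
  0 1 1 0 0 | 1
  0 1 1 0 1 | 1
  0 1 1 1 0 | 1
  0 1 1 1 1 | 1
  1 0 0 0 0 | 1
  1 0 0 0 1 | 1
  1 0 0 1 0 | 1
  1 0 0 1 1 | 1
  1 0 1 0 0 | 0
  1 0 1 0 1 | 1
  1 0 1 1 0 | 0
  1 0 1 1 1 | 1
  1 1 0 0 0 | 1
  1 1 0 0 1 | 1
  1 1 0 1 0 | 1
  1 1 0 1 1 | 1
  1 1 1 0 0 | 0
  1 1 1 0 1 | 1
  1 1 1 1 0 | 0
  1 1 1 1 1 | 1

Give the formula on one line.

((((~a & b) & ((d & ~b) | c)) | ~c) | e)

  ~a = 11111111111111110000000000000000
  (~a & b) = 00000000111111110000000000000000
  ~b = 11111111000000001111111100000000
  (d & ~b) = 00110011000000000011001100000000
  ((d & ~b) | c) = 00111111000011110011111100001111
  ((~a & b) & ((d & ~b) | c)) = 00000000000011110000000000000000
  ~c = 11110000111100001111000011110000
  (((~a & b) & ((d & ~b) | c)) | ~c) = 11110000111111111111000011110000
  ((((~a & b) & ((d & ~b) | c)) | ~c) | e) = 11110101111111111111010111110101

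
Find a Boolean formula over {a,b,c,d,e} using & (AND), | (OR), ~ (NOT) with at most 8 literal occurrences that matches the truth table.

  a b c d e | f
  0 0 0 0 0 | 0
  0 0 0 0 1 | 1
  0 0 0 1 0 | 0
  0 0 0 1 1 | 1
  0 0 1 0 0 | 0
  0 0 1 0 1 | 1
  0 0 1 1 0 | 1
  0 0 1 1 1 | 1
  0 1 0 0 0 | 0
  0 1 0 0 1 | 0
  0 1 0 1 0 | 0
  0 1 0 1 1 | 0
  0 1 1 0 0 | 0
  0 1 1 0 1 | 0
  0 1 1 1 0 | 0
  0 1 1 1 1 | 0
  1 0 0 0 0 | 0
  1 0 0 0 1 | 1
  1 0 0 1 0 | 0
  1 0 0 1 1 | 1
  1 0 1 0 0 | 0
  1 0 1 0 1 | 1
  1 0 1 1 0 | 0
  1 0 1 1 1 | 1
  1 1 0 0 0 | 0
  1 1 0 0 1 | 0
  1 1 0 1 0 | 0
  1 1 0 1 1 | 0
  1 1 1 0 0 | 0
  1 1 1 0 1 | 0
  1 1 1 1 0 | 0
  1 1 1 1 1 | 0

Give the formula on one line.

  (c & d) = 00000011000000110000001100000011
  ((c & d) | b) = 00000011111111110000001111111111
  (e | ((c & d) | b)) = 01010111111111110101011111111111
  ~b = 11111111000000001111111100000000
  ~a = 11111111111111110000000000000000
  (b | ~a) = 11111111111111110000000011111111
  (e | (b | ~a)) = 11111111111111110101010111111111
  (~b & (e | (b | ~a))) = 11111111000000000101010100000000
  ((e | ((c & d) | b)) & (~b & (e | (b | ~a)))) = 01010111000000000101010100000000

((e | ((c & d) | b)) & (~b & (e | (b | ~a))))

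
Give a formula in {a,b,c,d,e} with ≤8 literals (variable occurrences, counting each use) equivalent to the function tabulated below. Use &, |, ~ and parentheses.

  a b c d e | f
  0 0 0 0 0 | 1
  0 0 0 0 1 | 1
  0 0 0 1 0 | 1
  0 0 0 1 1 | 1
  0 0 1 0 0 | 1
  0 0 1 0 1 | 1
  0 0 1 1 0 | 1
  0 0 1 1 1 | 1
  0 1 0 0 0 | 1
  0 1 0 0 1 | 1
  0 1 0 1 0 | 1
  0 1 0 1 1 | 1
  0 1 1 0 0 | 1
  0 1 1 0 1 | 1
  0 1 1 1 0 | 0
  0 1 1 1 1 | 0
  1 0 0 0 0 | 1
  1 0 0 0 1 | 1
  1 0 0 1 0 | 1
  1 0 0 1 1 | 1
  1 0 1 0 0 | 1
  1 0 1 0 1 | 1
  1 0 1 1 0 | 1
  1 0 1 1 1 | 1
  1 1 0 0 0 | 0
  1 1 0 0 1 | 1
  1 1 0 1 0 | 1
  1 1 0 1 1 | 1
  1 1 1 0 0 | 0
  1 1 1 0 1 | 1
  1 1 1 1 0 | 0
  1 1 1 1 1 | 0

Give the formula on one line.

(((~d | ~c) | ~b) & (((~d & e) | (d | ~b)) | ~a))

  ~d = 11001100110011001100110011001100
  ~c = 11110000111100001111000011110000
  (~d | ~c) = 11111100111111001111110011111100
  ~b = 11111111000000001111111100000000
  ((~d | ~c) | ~b) = 11111111111111001111111111111100
  (~d & e) = 01000100010001000100010001000100
  (d | ~b) = 11111111001100111111111100110011
  ((~d & e) | (d | ~b)) = 11111111011101111111111101110111
  ~a = 11111111111111110000000000000000
  (((~d & e) | (d | ~b)) | ~a) = 11111111111111111111111101110111
  (((~d | ~c) | ~b) & (((~d & e) | (d | ~b)) | ~a)) = 11111111111111001111111101110100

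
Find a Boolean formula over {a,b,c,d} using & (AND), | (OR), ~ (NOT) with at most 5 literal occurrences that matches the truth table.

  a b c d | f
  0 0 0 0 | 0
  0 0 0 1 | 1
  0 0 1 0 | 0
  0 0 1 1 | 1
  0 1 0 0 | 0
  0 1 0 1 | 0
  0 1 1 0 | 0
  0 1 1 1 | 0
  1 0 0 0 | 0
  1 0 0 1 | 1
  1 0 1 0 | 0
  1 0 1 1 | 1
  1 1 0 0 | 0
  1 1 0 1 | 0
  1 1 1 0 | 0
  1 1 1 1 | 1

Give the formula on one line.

  (a & c) = 0000000000110011
  ~b = 1111000011110000
  (~b & d) = 0101000001010000
  ((a & c) | (~b & d)) = 0101000001110011
  (((a & c) | (~b & d)) & d) = 0101000001010001

(((a & c) | (~b & d)) & d)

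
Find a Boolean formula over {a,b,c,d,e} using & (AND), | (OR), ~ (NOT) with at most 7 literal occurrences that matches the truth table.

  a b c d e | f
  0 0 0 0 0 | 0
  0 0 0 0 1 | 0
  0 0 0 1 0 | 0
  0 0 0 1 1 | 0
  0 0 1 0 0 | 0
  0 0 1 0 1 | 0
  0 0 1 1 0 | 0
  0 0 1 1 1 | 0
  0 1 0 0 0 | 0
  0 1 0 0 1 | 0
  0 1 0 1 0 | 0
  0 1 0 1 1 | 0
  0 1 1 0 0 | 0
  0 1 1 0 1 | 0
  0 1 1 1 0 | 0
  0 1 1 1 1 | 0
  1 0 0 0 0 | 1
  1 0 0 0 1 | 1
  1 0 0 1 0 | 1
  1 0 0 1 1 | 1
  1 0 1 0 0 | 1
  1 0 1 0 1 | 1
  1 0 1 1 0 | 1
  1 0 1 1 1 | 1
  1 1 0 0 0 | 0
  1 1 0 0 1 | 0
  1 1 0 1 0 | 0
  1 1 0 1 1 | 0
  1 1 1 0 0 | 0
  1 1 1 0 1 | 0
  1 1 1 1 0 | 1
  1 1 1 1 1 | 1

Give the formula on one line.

(a & (~b | (c & d)))

  ~b = 11111111000000001111111100000000
  (c & d) = 00000011000000110000001100000011
  (~b | (c & d)) = 11111111000000111111111100000011
  (a & (~b | (c & d))) = 00000000000000001111111100000011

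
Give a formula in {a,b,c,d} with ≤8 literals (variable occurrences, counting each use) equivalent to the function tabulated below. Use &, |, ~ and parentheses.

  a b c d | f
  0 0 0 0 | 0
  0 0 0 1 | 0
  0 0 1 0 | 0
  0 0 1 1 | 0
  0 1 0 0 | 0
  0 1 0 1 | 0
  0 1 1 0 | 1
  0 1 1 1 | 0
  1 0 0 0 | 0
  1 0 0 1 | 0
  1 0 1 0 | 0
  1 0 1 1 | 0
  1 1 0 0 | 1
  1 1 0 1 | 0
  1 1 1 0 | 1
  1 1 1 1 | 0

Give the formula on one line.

((((~c & ~b) | b) & ((a | c) & (~a | b))) & ~d)

  ~c = 1100110011001100
  ~b = 1111000011110000
  (~c & ~b) = 1100000011000000
  ((~c & ~b) | b) = 1100111111001111
  (a | c) = 0011001111111111
  ~a = 1111111100000000
  (~a | b) = 1111111100001111
  ((a | c) & (~a | b)) = 0011001100001111
  (((~c & ~b) | b) & ((a | c) & (~a | b))) = 0000001100001111
  ~d = 1010101010101010
  ((((~c & ~b) | b) & ((a | c) & (~a | b))) & ~d) = 0000001000001010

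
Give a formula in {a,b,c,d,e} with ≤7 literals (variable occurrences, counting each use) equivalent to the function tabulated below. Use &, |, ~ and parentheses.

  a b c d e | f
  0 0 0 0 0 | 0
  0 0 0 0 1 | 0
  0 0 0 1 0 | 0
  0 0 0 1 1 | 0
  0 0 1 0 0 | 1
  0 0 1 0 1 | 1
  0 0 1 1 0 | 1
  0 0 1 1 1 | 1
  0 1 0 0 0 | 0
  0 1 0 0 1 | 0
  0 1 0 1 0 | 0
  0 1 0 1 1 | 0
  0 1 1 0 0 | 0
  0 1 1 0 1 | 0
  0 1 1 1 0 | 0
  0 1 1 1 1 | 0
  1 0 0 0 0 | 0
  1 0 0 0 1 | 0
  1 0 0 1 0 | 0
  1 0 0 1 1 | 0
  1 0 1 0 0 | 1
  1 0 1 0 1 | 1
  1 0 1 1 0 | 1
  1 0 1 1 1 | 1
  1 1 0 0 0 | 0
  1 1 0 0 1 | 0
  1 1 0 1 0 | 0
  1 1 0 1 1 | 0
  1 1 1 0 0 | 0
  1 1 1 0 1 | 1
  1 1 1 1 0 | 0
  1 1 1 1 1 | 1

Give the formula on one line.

((~b | ((e & c) & a)) & (b | c))

  ~b = 11111111000000001111111100000000
  (e & c) = 00000101000001010000010100000101
  ((e & c) & a) = 00000000000000000000010100000101
  (~b | ((e & c) & a)) = 11111111000000001111111100000101
  (b | c) = 00001111111111110000111111111111
  ((~b | ((e & c) & a)) & (b | c)) = 00001111000000000000111100000101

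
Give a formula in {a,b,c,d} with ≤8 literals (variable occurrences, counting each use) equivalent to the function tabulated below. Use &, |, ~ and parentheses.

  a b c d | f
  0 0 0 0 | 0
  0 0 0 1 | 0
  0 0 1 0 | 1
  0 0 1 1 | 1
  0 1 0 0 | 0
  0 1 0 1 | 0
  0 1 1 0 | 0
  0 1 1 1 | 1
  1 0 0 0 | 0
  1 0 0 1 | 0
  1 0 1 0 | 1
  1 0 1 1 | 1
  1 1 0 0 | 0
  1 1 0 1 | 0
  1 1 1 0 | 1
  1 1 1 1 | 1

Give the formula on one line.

  (b & d) = 0000010100000101
  (a | (b & d)) = 0000010111111111
  ~b = 1111000011110000
  (d & c) = 0001000100010001
  (~b | (d & c)) = 1111000111110001
  (a | (~b | (d & c))) = 1111000111111111
  ((a | (b & d)) | (a | (~b | (d & c)))) = 1111010111111111
  (((a | (b & d)) | (a | (~b | (d & c)))) & c) = 0011000100110011

(((a | (b & d)) | (a | (~b | (d & c)))) & c)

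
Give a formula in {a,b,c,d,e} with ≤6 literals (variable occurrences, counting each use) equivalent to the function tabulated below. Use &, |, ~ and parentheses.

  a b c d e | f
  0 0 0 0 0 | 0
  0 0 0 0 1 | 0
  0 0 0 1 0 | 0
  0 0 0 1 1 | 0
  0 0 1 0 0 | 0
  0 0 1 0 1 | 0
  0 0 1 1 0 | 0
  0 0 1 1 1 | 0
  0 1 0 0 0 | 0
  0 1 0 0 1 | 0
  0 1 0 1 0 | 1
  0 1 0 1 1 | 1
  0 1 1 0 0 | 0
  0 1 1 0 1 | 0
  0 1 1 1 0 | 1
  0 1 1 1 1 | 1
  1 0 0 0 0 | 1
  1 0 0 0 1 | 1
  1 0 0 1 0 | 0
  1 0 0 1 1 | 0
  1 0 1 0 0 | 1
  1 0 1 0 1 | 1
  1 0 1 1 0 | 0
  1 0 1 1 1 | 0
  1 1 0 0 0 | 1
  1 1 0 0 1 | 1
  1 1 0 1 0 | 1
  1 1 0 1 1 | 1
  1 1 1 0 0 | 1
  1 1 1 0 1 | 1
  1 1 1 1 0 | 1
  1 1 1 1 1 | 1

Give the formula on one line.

  (d | a) = 00110011001100111111111111111111
  ~d = 11001100110011001100110011001100
  (b | ~d) = 11001100111111111100110011111111
  ((d | a) & (b | ~d)) = 00000000001100111100110011111111

((d | a) & (b | ~d))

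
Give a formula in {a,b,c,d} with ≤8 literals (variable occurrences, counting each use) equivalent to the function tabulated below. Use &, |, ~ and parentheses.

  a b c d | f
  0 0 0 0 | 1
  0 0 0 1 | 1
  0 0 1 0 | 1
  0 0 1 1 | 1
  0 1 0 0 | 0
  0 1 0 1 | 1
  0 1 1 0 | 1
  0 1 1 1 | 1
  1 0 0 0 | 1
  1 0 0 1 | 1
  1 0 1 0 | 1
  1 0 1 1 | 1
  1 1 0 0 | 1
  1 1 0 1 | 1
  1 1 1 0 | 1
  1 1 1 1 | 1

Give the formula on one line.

(((~b | (~c & d)) | ((c | a) & (b & ~d))) | d)

  ~b = 1111000011110000
  ~c = 1100110011001100
  (~c & d) = 0100010001000100
  (~b | (~c & d)) = 1111010011110100
  (c | a) = 0011001111111111
  ~d = 1010101010101010
  (b & ~d) = 0000101000001010
  ((c | a) & (b & ~d)) = 0000001000001010
  ((~b | (~c & d)) | ((c | a) & (b & ~d))) = 1111011011111110
  (((~b | (~c & d)) | ((c | a) & (b & ~d))) | d) = 1111011111111111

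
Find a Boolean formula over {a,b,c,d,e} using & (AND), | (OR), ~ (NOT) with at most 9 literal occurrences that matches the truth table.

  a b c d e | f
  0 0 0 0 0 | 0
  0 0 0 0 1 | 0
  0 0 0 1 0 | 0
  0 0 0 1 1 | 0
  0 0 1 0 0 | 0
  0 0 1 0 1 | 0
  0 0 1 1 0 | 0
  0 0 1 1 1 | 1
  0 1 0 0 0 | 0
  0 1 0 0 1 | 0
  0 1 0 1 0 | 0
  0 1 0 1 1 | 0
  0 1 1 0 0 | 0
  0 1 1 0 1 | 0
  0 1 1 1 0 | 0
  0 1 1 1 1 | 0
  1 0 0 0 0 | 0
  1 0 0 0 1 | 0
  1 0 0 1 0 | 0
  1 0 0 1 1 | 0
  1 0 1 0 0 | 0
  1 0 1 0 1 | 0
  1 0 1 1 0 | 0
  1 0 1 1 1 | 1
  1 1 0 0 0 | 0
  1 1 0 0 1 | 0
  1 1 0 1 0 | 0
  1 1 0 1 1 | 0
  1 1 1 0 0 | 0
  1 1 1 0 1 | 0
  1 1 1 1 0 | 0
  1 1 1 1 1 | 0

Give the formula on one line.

  (a | c) = 00001111000011111111111111111111
  ~b = 11111111000000001111111100000000
  (~b & e) = 01010101000000000101010100000000
  ((a | c) & (~b & e)) = 00000101000000000101010100000000
  ~e = 10101010101010101010101010101010
  (~e | c) = 10101111101011111010111110101111
  (d & (~e | c)) = 00100011001000110010001100100011
  (((a | c) & (~b & e)) & (d & (~e | c))) = 00000001000000000000000100000000

(((a | c) & (~b & e)) & (d & (~e | c)))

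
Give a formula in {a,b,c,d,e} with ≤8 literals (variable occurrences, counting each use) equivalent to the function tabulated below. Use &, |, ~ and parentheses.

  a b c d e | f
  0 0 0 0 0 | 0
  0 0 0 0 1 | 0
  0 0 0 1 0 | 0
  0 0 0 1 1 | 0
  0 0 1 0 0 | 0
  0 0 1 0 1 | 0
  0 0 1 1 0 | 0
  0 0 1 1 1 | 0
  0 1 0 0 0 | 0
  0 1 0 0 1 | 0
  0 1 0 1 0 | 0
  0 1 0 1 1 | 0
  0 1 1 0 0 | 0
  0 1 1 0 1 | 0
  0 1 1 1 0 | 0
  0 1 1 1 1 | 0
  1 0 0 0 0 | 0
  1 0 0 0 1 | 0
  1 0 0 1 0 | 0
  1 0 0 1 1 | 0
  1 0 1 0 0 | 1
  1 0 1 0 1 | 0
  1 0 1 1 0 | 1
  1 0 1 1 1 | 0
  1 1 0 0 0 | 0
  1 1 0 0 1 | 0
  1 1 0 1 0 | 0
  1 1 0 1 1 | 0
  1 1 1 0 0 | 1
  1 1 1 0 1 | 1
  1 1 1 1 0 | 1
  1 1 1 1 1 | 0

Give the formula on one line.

  ~d = 11001100110011001100110011001100
  ~e = 10101010101010101010101010101010
  (~d | ~e) = 11101110111011101110111011101110
  (~e | b) = 10101010111111111010101011111111
  ((~e | b) & a) = 00000000000000001010101011111111
  (((~e | b) & a) & c) = 00000000000000000000101000001111
  ((~d | ~e) & (((~e | b) & a) & c)) = 00000000000000000000101000001110

((~d | ~e) & (((~e | b) & a) & c))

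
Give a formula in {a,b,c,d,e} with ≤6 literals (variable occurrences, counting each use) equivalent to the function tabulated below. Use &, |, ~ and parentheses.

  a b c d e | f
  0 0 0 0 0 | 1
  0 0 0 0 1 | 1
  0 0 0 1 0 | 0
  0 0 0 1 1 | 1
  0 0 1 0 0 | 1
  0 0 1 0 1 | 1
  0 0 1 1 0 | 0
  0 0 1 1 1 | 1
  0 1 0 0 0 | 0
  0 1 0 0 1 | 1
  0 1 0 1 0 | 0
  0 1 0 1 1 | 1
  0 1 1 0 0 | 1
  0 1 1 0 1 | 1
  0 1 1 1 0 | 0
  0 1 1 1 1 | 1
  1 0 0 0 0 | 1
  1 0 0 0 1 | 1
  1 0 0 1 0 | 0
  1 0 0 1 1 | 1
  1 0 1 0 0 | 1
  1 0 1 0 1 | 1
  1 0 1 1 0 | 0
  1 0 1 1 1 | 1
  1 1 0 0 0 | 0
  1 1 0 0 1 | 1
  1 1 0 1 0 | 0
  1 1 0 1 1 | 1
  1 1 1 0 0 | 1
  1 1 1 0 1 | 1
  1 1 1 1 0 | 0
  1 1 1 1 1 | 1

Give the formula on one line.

(e | ((c | ~b) & ~d))

  ~b = 11111111000000001111111100000000
  (c | ~b) = 11111111000011111111111100001111
  ~d = 11001100110011001100110011001100
  ((c | ~b) & ~d) = 11001100000011001100110000001100
  (e | ((c | ~b) & ~d)) = 11011101010111011101110101011101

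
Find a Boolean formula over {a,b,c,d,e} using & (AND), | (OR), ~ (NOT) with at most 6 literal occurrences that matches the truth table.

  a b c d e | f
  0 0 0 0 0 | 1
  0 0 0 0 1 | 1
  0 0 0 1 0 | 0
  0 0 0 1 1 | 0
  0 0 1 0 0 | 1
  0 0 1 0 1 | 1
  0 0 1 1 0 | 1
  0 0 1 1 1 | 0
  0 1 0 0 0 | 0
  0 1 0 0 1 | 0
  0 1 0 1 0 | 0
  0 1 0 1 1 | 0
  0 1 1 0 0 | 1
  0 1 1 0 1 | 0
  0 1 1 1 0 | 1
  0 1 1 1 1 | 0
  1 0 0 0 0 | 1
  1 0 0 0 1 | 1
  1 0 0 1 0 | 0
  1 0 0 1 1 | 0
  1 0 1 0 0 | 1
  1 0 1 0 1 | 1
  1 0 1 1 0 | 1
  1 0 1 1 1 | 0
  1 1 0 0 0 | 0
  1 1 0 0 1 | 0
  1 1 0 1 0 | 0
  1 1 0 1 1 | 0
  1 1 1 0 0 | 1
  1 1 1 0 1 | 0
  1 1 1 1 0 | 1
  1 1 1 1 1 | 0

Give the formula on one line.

  ~e = 10101010101010101010101010101010
  (c & ~e) = 00001010000010100000101000001010
  ~d = 11001100110011001100110011001100
  ~b = 11111111000000001111111100000000
  (~d & ~b) = 11001100000000001100110000000000
  ((c & ~e) | (~d & ~b)) = 11001110000010101100111000001010

((c & ~e) | (~d & ~b))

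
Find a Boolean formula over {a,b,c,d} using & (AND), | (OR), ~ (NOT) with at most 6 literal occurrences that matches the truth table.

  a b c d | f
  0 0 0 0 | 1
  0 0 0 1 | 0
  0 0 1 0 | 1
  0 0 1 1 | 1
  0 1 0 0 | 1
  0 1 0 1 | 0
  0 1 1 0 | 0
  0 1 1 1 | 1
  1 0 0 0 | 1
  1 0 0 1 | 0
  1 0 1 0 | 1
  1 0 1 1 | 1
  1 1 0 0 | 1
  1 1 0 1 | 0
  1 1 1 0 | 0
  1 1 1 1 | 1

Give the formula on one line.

  ~b = 1111000011110000
  (d | ~b) = 1111010111110101
  ((d | ~b) & c) = 0011000100110001
  ~c = 1100110011001100
  ~d = 1010101010101010
  (~c & ~d) = 1000100010001000
  (((d | ~b) & c) | (~c & ~d)) = 1011100110111001

(((d | ~b) & c) | (~c & ~d))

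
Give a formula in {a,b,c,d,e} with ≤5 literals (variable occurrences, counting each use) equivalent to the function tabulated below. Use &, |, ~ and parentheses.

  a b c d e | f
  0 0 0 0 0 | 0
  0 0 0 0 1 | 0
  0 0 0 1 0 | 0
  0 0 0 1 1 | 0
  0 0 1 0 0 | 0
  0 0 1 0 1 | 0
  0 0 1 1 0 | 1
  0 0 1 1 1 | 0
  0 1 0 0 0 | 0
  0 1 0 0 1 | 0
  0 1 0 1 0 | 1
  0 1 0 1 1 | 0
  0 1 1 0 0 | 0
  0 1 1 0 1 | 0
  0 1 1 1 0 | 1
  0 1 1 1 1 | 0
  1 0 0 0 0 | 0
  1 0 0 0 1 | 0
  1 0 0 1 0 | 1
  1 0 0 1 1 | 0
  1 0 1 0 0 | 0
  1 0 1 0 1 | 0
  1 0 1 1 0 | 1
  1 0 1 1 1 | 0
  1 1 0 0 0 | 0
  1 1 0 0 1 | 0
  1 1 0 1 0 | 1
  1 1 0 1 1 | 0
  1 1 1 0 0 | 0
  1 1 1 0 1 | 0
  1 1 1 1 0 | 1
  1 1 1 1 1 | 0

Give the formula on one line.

(((a | c) | b) & (~e & d))

  (a | c) = 00001111000011111111111111111111
  ((a | c) | b) = 00001111111111111111111111111111
  ~e = 10101010101010101010101010101010
  (~e & d) = 00100010001000100010001000100010
  (((a | c) | b) & (~e & d)) = 00000010001000100010001000100010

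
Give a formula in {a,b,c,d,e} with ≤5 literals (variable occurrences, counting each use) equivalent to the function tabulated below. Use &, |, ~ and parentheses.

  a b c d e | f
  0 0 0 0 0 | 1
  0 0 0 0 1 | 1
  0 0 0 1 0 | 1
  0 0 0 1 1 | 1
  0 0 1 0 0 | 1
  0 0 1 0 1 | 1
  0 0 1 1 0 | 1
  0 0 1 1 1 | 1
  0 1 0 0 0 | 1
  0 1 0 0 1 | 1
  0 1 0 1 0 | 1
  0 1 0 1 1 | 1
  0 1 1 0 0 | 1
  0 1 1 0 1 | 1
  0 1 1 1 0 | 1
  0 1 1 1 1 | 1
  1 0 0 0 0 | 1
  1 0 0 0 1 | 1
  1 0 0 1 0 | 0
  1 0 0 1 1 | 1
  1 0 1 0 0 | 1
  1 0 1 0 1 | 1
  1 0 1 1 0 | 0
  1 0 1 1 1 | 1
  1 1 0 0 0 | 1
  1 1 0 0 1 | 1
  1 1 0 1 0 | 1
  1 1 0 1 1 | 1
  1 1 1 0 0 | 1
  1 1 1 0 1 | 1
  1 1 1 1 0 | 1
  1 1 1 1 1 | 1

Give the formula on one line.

((e | ((~d & ~e) | ~a)) | b)

  ~d = 11001100110011001100110011001100
  ~e = 10101010101010101010101010101010
  (~d & ~e) = 10001000100010001000100010001000
  ~a = 11111111111111110000000000000000
  ((~d & ~e) | ~a) = 11111111111111111000100010001000
  (e | ((~d & ~e) | ~a)) = 11111111111111111101110111011101
  ((e | ((~d & ~e) | ~a)) | b) = 11111111111111111101110111111111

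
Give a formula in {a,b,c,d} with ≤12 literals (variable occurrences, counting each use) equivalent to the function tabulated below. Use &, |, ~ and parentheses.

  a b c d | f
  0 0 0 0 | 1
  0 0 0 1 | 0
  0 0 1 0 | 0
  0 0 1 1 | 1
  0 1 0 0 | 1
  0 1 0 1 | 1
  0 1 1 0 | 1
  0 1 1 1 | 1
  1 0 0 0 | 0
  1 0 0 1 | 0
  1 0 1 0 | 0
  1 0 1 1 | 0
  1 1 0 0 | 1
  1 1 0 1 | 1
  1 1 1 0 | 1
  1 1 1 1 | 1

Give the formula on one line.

  ~a = 1111111100000000
  ~c = 1100110011001100
  ~b = 1111000011110000
  (~c & ~b) = 1100000011000000
  (~a & (~c & ~b)) = 1100000000000000
  ~d = 1010101010101010
  (a | ~d) = 1010101011111111
  ((~a & (~c & ~b)) & (a | ~d)) = 1000000000000000
  (b | ((~a & (~c & ~b)) & (a | ~d))) = 1000111100001111
  (c & ~a) = 0011001100000000
  ((c & ~a) & d) = 0001000100000000
  ((b | ((~a & (~c & ~b)) & (a | ~d))) | ((c & ~a) & d)) = 1001111100001111

((b | ((~a & (~c & ~b)) & (a | ~d))) | ((c & ~a) & d))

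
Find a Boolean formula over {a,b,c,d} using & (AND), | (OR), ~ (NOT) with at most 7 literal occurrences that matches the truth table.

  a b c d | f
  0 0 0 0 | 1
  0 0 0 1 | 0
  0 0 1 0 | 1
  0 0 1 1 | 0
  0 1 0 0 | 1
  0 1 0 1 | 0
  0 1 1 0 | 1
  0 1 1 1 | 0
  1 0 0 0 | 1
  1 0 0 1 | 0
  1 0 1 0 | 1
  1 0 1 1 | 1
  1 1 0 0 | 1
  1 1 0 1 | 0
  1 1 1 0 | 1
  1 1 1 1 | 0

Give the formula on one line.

(~d | (~b & (a & (~a | c))))

  ~d = 1010101010101010
  ~b = 1111000011110000
  ~a = 1111111100000000
  (~a | c) = 1111111100110011
  (a & (~a | c)) = 0000000000110011
  (~b & (a & (~a | c))) = 0000000000110000
  (~d | (~b & (a & (~a | c)))) = 1010101010111010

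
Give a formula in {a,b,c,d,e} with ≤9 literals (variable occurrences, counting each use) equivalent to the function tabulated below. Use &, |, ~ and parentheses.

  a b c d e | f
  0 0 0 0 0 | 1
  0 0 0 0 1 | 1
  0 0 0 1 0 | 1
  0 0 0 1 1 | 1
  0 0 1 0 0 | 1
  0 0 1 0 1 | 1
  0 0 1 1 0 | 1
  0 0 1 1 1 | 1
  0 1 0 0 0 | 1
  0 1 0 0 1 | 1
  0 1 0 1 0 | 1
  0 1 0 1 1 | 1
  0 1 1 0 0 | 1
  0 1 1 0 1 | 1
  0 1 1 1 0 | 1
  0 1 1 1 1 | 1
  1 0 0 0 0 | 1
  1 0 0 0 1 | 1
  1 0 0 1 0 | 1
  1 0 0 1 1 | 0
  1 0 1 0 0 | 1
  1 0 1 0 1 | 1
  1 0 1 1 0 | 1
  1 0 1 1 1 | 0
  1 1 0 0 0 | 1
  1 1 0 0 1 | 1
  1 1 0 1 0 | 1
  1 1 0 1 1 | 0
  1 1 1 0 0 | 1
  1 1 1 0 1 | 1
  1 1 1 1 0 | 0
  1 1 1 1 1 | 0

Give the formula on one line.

  ~d = 11001100110011001100110011001100
  ~e = 10101010101010101010101010101010
  ~c = 11110000111100001111000011110000
  ~b = 11111111000000001111111100000000
  (~c | ~b) = 11111111111100001111111111110000
  (~e & (~c | ~b)) = 10101010101000001010101010100000
  ~a = 11111111111111110000000000000000
  (~a & d) = 00110011001100110000000000000000
  ((~e & (~c | ~b)) | (~a & d)) = 10111011101100111010101010100000
  (~d | ((~e & (~c | ~b)) | (~a & d))) = 11111111111111111110111011101100

(~d | ((~e & (~c | ~b)) | (~a & d)))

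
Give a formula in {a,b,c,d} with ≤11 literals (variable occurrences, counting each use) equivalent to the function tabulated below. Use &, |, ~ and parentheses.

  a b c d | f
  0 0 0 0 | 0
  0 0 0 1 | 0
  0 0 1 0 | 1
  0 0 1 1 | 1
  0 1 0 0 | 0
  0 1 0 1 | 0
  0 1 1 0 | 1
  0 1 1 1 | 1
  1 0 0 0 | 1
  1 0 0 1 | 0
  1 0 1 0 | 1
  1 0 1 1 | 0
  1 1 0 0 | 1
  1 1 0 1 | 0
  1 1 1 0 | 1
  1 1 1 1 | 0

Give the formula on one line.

  (c | a) = 0011001111111111
  ~a = 1111111100000000
  ~d = 1010101010101010
  ~c = 1100110011001100
  (~d | ~c) = 1110111011101110
  (~a | (~d | ~c)) = 1111111111101110
  (~d | c) = 1011101110111011
  (~a | (~d | c)) = 1111111110111011
  ((~a | (~d | ~c)) & (~a | (~d | c))) = 1111111110101010
  ((c | a) & ((~a | (~d | ~c)) & (~a | (~d | c)))) = 0011001110101010

((c | a) & ((~a | (~d | ~c)) & (~a | (~d | c))))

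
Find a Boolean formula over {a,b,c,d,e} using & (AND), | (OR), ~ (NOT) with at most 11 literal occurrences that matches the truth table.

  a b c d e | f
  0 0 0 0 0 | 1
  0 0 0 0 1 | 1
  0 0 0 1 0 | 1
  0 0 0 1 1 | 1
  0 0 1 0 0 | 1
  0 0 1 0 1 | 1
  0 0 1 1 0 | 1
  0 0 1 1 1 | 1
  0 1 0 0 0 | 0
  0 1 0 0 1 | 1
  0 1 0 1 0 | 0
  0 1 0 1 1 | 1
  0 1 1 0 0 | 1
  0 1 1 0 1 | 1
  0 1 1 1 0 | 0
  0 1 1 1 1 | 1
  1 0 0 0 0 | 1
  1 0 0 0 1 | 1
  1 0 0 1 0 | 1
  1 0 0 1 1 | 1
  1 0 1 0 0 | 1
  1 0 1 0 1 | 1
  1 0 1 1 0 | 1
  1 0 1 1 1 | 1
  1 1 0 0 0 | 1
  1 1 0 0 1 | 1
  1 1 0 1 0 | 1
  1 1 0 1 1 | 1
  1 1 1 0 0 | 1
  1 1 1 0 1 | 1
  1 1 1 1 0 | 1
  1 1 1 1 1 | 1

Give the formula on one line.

(((e | ~b) | a) | ((~d | ~b) & (~a & (c | d))))

  ~b = 11111111000000001111111100000000
  (e | ~b) = 11111111010101011111111101010101
  ((e | ~b) | a) = 11111111010101011111111111111111
  ~d = 11001100110011001100110011001100
  (~d | ~b) = 11111111110011001111111111001100
  ~a = 11111111111111110000000000000000
  (c | d) = 00111111001111110011111100111111
  (~a & (c | d)) = 00111111001111110000000000000000
  ((~d | ~b) & (~a & (c | d))) = 00111111000011000000000000000000
  (((e | ~b) | a) | ((~d | ~b) & (~a & (c | d)))) = 11111111010111011111111111111111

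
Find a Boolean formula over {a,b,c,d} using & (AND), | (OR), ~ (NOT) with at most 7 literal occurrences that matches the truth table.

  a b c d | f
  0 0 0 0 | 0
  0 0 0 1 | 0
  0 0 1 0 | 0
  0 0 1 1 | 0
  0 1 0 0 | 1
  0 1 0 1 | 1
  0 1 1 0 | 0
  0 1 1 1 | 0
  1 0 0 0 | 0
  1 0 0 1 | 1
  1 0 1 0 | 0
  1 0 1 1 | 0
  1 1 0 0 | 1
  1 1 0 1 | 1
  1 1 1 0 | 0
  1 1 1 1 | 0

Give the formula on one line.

  (d & a) = 0000000001010101
  ((d & a) | b) = 0000111101011111
  ~c = 1100110011001100
  (((d & a) | b) & ~c) = 0000110001001100

(((d & a) | b) & ~c)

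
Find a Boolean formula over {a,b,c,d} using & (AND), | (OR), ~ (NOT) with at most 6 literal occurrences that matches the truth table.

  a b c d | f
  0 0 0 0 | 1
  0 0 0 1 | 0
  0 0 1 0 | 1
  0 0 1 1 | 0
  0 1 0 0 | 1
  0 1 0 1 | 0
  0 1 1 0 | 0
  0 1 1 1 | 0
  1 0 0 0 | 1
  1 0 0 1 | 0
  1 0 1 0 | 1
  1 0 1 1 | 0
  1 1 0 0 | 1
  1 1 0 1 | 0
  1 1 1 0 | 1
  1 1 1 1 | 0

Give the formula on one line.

(((~c | a) | ~b) & ~d)

  ~c = 1100110011001100
  (~c | a) = 1100110011111111
  ~b = 1111000011110000
  ((~c | a) | ~b) = 1111110011111111
  ~d = 1010101010101010
  (((~c | a) | ~b) & ~d) = 1010100010101010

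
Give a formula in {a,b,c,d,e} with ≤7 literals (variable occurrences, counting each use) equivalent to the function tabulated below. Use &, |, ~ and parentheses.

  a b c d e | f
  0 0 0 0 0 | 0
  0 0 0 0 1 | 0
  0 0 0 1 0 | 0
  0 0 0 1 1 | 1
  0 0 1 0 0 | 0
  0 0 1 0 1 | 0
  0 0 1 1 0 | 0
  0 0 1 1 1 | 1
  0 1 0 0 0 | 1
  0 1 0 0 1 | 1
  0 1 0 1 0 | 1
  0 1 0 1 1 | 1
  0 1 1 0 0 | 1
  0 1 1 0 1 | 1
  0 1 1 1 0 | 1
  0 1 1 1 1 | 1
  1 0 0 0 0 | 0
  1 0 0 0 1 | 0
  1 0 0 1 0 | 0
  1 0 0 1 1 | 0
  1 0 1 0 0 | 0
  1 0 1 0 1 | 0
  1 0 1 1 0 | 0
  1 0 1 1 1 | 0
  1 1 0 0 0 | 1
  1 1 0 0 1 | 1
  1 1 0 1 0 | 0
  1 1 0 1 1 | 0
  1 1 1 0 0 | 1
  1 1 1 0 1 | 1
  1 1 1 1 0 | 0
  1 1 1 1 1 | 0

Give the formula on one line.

  ~d = 11001100110011001100110011001100
  ~a = 11111111111111110000000000000000
  (~d | ~a) = 11111111111111111100110011001100
  (d & e) = 00010001000100010001000100010001
  (b | (d & e)) = 00010001111111110001000111111111
  ((~d | ~a) & (b | (d & e))) = 00010001111111110000000011001100

((~d | ~a) & (b | (d & e)))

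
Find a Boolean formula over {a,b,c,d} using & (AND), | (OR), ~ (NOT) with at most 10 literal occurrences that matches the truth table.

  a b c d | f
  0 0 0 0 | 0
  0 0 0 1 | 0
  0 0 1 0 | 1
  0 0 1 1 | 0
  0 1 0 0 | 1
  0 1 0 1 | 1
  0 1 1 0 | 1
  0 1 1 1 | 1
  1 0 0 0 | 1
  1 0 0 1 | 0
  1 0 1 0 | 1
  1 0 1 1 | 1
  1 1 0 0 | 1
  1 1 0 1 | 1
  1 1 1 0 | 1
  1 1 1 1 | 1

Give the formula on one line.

((((~d | a) & d) & c) | ((~d & (c | a)) | b))

  ~d = 1010101010101010
  (~d | a) = 1010101011111111
  ((~d | a) & d) = 0000000001010101
  (((~d | a) & d) & c) = 0000000000010001
  (c | a) = 0011001111111111
  (~d & (c | a)) = 0010001010101010
  ((~d & (c | a)) | b) = 0010111110101111
  ((((~d | a) & d) & c) | ((~d & (c | a)) | b)) = 0010111110111111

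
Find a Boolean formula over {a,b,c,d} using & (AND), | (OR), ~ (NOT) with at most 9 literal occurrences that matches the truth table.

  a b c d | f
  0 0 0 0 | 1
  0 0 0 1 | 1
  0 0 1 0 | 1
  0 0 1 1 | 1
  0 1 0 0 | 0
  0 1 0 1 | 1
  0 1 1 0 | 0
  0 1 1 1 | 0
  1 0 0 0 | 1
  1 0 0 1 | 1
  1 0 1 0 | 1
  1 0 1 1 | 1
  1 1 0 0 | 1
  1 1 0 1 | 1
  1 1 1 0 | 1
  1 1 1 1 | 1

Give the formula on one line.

  (b & a) = 0000000000001111
  ~b = 1111000011110000
  ((b & a) | ~b) = 1111000011111111
  ~c = 1100110011001100
  (~c & b) = 0000110000001100
  (d & (~c & b)) = 0000010000000100
  (((b & a) | ~b) | (d & (~c & b))) = 1111010011111111

(((b & a) | ~b) | (d & (~c & b)))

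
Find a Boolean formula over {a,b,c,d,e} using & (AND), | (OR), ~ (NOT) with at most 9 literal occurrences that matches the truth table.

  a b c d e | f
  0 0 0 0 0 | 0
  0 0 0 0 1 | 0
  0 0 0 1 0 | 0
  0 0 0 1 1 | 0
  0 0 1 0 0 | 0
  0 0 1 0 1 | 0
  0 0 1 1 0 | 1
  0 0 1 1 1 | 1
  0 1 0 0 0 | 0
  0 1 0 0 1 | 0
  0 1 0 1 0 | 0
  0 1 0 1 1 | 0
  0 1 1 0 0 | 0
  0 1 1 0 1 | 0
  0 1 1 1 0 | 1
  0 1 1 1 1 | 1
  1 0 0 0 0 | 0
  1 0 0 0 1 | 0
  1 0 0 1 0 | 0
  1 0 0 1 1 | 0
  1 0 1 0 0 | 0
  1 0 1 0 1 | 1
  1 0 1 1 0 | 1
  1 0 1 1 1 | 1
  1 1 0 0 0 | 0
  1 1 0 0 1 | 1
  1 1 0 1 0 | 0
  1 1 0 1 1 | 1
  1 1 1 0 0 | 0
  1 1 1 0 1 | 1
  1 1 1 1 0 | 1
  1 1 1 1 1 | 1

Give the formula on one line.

  (d & c) = 00000011000000110000001100000011
  ~a = 11111111111111110000000000000000
  (~a | e) = 11111111111111110101010101010101
  (a & (~a | e)) = 00000000000000000101010101010101
  ~d = 11001100110011001100110011001100
  (c & ~d) = 00001100000011000000110000001100
  ((c & ~d) | b) = 00001100111111110000110011111111
  (((c & ~d) | b) & a) = 00000000000000000000110011111111
  ((a & (~a | e)) & (((c & ~d) | b) & a)) = 00000000000000000000010001010101
  ((d & c) | ((a & (~a | e)) & (((c & ~d) | b) & a))) = 00000011000000110000011101010111

((d & c) | ((a & (~a | e)) & (((c & ~d) | b) & a)))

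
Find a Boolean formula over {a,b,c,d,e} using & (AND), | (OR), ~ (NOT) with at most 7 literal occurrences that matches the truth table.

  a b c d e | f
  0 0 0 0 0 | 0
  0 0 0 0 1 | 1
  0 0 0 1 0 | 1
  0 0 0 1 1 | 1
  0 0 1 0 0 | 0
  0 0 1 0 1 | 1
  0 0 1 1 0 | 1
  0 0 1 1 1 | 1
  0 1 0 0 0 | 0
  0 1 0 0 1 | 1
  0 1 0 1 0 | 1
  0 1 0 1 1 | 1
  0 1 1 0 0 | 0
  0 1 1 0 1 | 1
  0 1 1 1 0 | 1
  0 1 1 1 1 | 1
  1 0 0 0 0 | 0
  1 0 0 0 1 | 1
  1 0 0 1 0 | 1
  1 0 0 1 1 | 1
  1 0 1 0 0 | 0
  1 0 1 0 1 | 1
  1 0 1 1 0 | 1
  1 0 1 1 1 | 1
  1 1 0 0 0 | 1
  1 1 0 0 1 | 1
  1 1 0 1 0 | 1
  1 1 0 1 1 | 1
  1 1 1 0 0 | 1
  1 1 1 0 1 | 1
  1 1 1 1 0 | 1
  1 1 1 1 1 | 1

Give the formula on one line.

(e | ((a & b) | d))

  (a & b) = 00000000000000000000000011111111
  ((a & b) | d) = 00110011001100110011001111111111
  (e | ((a & b) | d)) = 01110111011101110111011111111111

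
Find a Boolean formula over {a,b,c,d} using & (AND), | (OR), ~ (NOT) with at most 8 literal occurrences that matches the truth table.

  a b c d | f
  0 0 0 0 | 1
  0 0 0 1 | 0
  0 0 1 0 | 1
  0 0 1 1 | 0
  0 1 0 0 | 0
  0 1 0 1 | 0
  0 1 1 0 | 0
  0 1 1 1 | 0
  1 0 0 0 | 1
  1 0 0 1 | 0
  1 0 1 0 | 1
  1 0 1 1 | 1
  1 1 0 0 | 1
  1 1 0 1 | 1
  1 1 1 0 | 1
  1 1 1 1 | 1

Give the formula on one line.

  ~a = 1111111100000000
  (~a | b) = 1111111100001111
  ~d = 1010101010101010
  ((~a | b) | ~d) = 1111111110101111
  (c | ((~a | b) | ~d)) = 1111111110111111
  ~b = 1111000011110000
  (~b | d) = 1111010111110101
  ((~b | d) & ~d) = 1010000010100000
  (a | ((~b | d) & ~d)) = 1010000011111111
  ((c | ((~a | b) | ~d)) & (a | ((~b | d) & ~d))) = 1010000010111111

((c | ((~a | b) | ~d)) & (a | ((~b | d) & ~d)))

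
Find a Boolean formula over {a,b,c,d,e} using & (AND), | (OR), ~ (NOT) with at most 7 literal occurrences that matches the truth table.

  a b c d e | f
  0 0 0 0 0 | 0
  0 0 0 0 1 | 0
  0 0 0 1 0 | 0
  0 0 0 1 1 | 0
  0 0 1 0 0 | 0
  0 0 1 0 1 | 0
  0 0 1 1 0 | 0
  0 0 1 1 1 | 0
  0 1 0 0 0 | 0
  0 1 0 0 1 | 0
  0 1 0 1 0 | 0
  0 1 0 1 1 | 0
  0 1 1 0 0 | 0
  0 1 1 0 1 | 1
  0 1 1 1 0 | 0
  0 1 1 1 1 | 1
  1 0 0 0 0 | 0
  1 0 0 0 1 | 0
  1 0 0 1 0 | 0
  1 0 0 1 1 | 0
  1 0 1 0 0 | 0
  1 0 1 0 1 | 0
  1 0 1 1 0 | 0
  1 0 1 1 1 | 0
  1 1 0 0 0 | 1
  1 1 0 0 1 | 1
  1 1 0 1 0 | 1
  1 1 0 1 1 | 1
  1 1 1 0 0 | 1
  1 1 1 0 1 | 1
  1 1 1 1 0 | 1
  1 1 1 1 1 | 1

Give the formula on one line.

  (c & e) = 00000101000001010000010100000101
  (a | (c & e)) = 00000101000001011111111111111111
  ((a | (c & e)) & b) = 00000000000001010000000011111111

((a | (c & e)) & b)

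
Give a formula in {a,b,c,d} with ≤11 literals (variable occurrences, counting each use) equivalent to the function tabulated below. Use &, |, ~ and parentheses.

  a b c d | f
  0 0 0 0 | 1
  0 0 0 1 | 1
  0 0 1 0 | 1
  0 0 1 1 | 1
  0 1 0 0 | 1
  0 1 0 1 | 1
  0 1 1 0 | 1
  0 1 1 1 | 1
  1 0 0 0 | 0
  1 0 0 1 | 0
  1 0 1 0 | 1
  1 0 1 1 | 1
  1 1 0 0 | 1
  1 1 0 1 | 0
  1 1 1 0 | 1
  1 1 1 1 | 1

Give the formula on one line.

((c | ((c & d) | ~a)) | ((~d & (~c & b)) & a))

  (c & d) = 0001000100010001
  ~a = 1111111100000000
  ((c & d) | ~a) = 1111111100010001
  (c | ((c & d) | ~a)) = 1111111100110011
  ~d = 1010101010101010
  ~c = 1100110011001100
  (~c & b) = 0000110000001100
  (~d & (~c & b)) = 0000100000001000
  ((~d & (~c & b)) & a) = 0000000000001000
  ((c | ((c & d) | ~a)) | ((~d & (~c & b)) & a)) = 1111111100111011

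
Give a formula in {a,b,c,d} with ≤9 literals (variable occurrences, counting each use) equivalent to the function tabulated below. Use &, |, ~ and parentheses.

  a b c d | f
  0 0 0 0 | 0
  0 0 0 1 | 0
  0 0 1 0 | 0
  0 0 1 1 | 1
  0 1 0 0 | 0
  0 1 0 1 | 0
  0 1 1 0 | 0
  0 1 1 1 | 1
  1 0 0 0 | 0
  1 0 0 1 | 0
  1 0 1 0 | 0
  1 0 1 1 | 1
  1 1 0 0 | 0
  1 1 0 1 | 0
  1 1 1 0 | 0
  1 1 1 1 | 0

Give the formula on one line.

((((a & d) & ~c) | (((~a | ~b) & c) & (d & c))) & c)

  (a & d) = 0000000001010101
  ~c = 1100110011001100
  ((a & d) & ~c) = 0000000001000100
  ~a = 1111111100000000
  ~b = 1111000011110000
  (~a | ~b) = 1111111111110000
  ((~a | ~b) & c) = 0011001100110000
  (d & c) = 0001000100010001
  (((~a | ~b) & c) & (d & c)) = 0001000100010000
  (((a & d) & ~c) | (((~a | ~b) & c) & (d & c))) = 0001000101010100
  ((((a & d) & ~c) | (((~a | ~b) & c) & (d & c))) & c) = 0001000100010000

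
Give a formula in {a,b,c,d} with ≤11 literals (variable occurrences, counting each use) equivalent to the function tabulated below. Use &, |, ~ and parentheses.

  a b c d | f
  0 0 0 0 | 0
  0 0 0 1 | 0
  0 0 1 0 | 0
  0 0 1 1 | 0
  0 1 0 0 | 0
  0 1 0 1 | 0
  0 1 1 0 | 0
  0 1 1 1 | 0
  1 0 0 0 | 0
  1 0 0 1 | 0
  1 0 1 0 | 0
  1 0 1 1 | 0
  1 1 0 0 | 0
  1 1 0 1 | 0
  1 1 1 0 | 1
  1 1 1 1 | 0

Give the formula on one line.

  ~c = 1100110011001100
  (~c | a) = 1100110011111111
  (b | a) = 0000111111111111
  ((~c | a) | (b | a)) = 1100111111111111
  ~d = 1010101010101010
  (((~c | a) | (b | a)) & ~d) = 1000101010101010
  (b & a) = 0000000000001111
  ((b & a) | d) = 0101010101011111
  (c & ((b & a) | d)) = 0001000100010011
  ((((~c | a) | (b | a)) & ~d) & (c & ((b & a) | d))) = 0000000000000010

((((~c | a) | (b | a)) & ~d) & (c & ((b & a) | d)))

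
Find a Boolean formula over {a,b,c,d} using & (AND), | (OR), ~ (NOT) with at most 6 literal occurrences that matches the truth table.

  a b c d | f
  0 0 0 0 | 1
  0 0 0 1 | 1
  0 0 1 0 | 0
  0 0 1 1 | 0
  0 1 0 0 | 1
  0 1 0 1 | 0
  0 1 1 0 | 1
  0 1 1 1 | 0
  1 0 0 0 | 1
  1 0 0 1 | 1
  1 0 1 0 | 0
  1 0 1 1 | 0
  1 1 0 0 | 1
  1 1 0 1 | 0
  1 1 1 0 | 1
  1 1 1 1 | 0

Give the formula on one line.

((~c & ~b) | (~d & b))

  ~c = 1100110011001100
  ~b = 1111000011110000
  (~c & ~b) = 1100000011000000
  ~d = 1010101010101010
  (~d & b) = 0000101000001010
  ((~c & ~b) | (~d & b)) = 1100101011001010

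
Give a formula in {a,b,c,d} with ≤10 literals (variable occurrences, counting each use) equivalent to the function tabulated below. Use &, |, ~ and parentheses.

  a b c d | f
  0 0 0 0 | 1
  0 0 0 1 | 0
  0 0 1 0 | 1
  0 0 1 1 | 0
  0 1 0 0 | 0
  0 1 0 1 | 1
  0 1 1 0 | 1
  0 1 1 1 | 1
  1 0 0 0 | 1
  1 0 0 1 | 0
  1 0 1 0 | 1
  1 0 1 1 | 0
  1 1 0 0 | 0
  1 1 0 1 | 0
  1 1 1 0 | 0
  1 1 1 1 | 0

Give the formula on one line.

  ~d = 1010101010101010
  ~b = 1111000011110000
  (~d & ~b) = 1010000010100000
  ~a = 1111111100000000
  (a & d) = 0000000001010101
  ((a & d) | b) = 0000111101011111
  (c | d) = 0111011101110111
  (((a & d) | b) & (c | d)) = 0000011101010111
  (~a & (((a & d) | b) & (c | d))) = 0000011100000000
  ((~d & ~b) | (~a & (((a & d) | b) & (c | d)))) = 1010011110100000

((~d & ~b) | (~a & (((a & d) | b) & (c | d))))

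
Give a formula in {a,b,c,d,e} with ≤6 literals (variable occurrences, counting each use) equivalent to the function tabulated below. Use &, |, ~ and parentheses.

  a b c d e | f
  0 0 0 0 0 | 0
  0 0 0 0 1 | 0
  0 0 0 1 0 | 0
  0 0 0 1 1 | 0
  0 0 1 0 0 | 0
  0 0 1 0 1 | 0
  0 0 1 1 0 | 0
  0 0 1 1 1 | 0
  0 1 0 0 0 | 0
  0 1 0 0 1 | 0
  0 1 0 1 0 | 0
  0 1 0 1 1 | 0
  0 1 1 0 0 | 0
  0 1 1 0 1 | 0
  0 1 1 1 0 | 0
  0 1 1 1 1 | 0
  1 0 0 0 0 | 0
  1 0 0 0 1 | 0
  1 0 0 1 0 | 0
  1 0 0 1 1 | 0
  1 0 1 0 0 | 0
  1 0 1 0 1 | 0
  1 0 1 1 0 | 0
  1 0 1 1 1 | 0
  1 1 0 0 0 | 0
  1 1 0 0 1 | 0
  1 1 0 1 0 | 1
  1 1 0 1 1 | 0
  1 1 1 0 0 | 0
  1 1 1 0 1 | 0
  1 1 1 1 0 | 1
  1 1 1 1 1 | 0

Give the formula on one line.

(((d & a) & b) & ~e)

  (d & a) = 00000000000000000011001100110011
  ((d & a) & b) = 00000000000000000000000000110011
  ~e = 10101010101010101010101010101010
  (((d & a) & b) & ~e) = 00000000000000000000000000100010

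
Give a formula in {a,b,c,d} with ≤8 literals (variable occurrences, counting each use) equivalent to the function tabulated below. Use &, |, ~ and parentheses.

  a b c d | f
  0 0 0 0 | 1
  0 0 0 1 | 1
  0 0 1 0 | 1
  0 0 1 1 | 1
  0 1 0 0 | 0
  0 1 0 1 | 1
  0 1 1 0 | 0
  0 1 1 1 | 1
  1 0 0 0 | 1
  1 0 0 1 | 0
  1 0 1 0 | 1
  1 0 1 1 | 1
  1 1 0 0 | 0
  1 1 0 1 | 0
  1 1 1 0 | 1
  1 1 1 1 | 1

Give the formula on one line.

  (c & a) = 0000000000110011
  ~b = 1111000011110000
  ~d = 1010101010101010
  (~b & ~d) = 1010000010100000
  ~a = 1111111100000000
  (d & ~a) = 0101010100000000
  ((~b & ~d) | (d & ~a)) = 1111010110100000
  ((c & a) | ((~b & ~d) | (d & ~a))) = 1111010110110011

((c & a) | ((~b & ~d) | (d & ~a)))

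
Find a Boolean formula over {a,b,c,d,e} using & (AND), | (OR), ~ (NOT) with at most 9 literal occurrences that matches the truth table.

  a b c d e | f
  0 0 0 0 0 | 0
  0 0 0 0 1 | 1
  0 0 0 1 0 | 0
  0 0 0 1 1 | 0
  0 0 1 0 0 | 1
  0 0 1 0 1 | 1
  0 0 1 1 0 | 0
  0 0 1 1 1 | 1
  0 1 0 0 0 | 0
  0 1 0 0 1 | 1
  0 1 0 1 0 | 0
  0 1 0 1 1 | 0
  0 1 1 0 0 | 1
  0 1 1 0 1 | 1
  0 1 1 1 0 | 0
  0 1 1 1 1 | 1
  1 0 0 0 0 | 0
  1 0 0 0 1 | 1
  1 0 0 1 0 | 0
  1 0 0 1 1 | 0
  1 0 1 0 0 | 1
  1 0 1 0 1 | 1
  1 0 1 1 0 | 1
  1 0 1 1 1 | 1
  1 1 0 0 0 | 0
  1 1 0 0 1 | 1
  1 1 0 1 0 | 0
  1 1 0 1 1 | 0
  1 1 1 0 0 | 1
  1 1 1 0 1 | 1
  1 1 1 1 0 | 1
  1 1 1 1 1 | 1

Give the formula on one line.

((e | ((~d | a) | ((d & c) & e))) & ((~d & e) | c))

  ~d = 11001100110011001100110011001100
  (~d | a) = 11001100110011001111111111111111
  (d & c) = 00000011000000110000001100000011
  ((d & c) & e) = 00000001000000010000000100000001
  ((~d | a) | ((d & c) & e)) = 11001101110011011111111111111111
  (e | ((~d | a) | ((d & c) & e))) = 11011101110111011111111111111111
  (~d & e) = 01000100010001000100010001000100
  ((~d & e) | c) = 01001111010011110100111101001111
  ((e | ((~d | a) | ((d & c) & e))) & ((~d & e) | c)) = 01001101010011010100111101001111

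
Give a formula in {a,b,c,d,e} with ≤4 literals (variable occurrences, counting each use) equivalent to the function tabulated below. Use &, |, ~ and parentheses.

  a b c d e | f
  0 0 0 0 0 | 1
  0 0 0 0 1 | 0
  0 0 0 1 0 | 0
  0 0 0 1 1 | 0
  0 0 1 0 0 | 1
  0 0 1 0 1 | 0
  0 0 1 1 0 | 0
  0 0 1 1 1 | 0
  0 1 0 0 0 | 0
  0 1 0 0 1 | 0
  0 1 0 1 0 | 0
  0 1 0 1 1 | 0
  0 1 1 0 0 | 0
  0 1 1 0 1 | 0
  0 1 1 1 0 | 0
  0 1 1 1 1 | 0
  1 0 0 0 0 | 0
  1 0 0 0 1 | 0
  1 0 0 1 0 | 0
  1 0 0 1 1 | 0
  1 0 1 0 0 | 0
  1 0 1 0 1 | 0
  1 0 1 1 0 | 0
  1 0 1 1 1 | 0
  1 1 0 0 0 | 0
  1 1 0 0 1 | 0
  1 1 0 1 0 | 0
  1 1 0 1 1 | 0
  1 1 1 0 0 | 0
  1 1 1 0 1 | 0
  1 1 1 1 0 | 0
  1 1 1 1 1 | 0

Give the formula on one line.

((~d & (~e & ~b)) & ~a)

  ~d = 11001100110011001100110011001100
  ~e = 10101010101010101010101010101010
  ~b = 11111111000000001111111100000000
  (~e & ~b) = 10101010000000001010101000000000
  (~d & (~e & ~b)) = 10001000000000001000100000000000
  ~a = 11111111111111110000000000000000
  ((~d & (~e & ~b)) & ~a) = 10001000000000000000000000000000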